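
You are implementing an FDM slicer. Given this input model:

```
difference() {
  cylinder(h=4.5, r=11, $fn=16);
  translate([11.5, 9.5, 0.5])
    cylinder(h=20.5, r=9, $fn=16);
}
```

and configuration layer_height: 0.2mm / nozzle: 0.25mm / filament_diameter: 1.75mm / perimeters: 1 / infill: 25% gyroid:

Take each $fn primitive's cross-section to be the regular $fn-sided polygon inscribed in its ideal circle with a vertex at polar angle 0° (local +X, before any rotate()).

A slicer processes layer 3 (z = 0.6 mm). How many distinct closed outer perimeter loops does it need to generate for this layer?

1

At z = 0.6 mm: the r=11 cylinder gives a regular 16-gon of circumradius 11 (constant along its height); the r=9 cylinder at (11.5, 9.5) contributes a regular 16-gon of circumradius 9; Taking the first minus the rest: starting from the r=11 cylinder, the r=9 cylinder at (11.5, 9.5) partially overlaps it — only the 42.44 mm² overlap (of its 247.98 mm²) is removed, clipping the outline — 1 connected region. The result has 1 disconnected region.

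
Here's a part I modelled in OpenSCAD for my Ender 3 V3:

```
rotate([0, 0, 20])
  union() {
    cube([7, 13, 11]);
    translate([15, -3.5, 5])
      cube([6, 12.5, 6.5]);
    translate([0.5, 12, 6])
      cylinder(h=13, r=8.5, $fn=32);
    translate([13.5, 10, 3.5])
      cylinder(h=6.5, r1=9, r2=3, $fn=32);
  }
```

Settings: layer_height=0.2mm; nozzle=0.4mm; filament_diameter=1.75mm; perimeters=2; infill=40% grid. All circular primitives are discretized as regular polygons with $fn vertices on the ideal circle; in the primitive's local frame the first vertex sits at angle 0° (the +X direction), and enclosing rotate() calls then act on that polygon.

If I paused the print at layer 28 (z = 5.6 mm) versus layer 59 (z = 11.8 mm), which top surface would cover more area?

layer 28 (z = 5.6 mm)

Layer 28 (z = 5.6): the cube (footprint 7×13) is included at this height (area 91.00 mm²); the 6×12.5 cube at (15, -3.5) contributes its full rectangle (area 75.00 mm²); the cylinder at (0.5, 12) is not intersected at this z (z outside [6, 19]); the cone at (13.5, 10) contributes a regular 32-gon of circumradius 7.062 (interpolated between r1=9 and r2=3 at t=0.323) (area = (32/2)·7.062²·sin(360°/32) = 155.65 mm²); Combining (union): the regions partially overlap — summed areas 321.65 mm² minus the doubly-counted overlap 24.88 mm² gives 296.77 mm² — area = 296.77 mm²; (rotated 20° about Z; rotation is an isometry so areas/perimeters/island counts are preserved). So its area = 296.77 mm². Layer 59 (z = 11.8): the cube is absent (z outside [0, 11]); the cube at (15, -3.5) is absent (z outside [5, 11.5]); the cylinder at (0.5, 12): section is a regular 32-gon, circumradius r=8.5 (area = (32/2)·8.500²·sin(360°/32) = 225.52 mm²); the cone at (13.5, 10) is not intersected at this z (z outside [3.5, 10]); Merging all regions: only the r=8.5 cylinder at (0.5, 12) is present, so the union is just that shape — area = 225.52 mm²; (whole slice rotated 20° about Z — lengths, areas and connectivity unchanged). So its area = 225.52 mm². Layer 28 is larger (296.77 vs 225.52 mm²).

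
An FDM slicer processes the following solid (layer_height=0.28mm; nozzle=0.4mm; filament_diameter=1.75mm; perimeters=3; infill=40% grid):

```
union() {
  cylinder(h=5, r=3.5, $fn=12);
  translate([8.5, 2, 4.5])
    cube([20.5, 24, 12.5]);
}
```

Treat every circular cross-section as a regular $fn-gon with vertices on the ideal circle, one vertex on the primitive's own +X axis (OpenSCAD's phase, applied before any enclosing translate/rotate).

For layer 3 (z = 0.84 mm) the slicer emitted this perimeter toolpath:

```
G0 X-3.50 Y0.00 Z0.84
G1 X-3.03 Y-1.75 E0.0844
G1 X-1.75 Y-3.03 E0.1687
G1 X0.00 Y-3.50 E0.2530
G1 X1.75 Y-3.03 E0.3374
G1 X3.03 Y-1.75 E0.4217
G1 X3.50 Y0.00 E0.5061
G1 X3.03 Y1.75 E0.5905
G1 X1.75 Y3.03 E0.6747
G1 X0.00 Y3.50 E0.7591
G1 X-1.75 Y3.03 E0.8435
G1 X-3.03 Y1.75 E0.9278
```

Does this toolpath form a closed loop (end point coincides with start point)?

Start point (G0): (-3.50, 0.00). End point (last G1): the path does not return to the start — open.

no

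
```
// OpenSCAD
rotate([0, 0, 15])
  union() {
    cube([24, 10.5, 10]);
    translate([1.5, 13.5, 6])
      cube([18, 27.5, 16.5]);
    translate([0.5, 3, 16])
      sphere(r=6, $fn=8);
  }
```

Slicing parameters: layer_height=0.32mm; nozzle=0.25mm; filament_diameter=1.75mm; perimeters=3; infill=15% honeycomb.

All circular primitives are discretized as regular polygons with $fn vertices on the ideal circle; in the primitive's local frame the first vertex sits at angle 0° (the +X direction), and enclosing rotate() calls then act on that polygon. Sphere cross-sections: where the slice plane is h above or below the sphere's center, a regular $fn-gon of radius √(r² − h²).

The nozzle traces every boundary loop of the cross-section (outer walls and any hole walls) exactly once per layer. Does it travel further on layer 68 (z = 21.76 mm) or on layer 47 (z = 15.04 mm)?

layer 47 (z = 15.04 mm)

Layer 68 (z = 21.76): the cube is absent (z outside [0, 10]); the cube at (1.5, 13.5) is present — its section is the full 18×27.5 rectangle (perimeter 91.00 mm); the r=6 sphere at (0.5, 3) contributes a regular 8-gon of circumradius √(6²−5.76²) = 1.680 (perimeter = 2·8·1.680·sin(180°/8) = 10.29 mm); Merging all regions: the 2 present regions are separate (no shared area or edge), so areas and boundary lengths simply add and each stays a separate island — boundary = 101.29 mm; (whole slice rotated 15° about Z — lengths, areas and connectivity unchanged). So its perimeter = 101.29 mm. Layer 47 (z = 15.04): the cube is absent (z outside [0, 10]); the cube at (1.5, 13.5) (footprint 18×27.5) is included at this height (perimeter 91.00 mm); the sphere at (0.5, 3): section is a regular 8-gon, circumradius = √(r²−h²) = √(6²−0.96²) = 5.923 (perimeter = 2·8·5.923·sin(180°/8) = 36.26 mm); Combining (union): the 2 present regions are separate (no shared area or edge), so areas and boundary lengths simply add and each stays a separate island — boundary = 127.26 mm; (rotated 15° about Z; rotation is an isometry so areas/perimeters/island counts are preserved). So its perimeter = 127.26 mm. Layer 47 is larger (127.26 vs 101.29 mm).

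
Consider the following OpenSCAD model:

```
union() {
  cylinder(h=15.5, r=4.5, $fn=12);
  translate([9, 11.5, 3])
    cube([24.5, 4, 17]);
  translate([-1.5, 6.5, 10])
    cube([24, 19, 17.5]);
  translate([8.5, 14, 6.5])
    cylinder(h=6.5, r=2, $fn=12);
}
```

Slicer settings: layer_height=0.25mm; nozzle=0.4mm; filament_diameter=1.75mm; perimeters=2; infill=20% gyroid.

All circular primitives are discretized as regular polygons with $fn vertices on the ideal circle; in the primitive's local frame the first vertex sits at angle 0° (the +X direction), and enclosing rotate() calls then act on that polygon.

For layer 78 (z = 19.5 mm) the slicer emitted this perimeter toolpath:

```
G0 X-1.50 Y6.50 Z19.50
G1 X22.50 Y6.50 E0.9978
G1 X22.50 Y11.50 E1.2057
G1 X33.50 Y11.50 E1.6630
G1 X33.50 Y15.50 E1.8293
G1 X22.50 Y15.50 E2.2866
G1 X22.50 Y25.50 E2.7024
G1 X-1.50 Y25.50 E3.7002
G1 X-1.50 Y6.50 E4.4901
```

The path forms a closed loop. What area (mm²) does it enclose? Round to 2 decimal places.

Apply the shoelace formula to the sequence of (X, Y) vertices; enclosed area = 500.00 mm².

500.00 mm²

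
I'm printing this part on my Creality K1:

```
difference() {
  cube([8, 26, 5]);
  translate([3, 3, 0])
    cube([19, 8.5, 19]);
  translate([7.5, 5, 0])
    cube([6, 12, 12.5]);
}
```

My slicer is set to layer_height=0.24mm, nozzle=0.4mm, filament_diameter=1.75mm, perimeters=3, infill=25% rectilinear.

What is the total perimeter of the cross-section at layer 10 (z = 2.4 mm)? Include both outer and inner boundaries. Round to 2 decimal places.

78.00 mm

At z = 2.4 mm: the cube (footprint 8×26) is included at this height (perimeter 68.00 mm); the cube at (3, 3) is present — its section is the full 19×8.5 rectangle (perimeter 55.00 mm); the 6×12 cube at (7.5, 5) contributes its full rectangle (perimeter 36.00 mm); Subtracting the remaining from the first: starting from the 8×26 cube, the 19×8.5 cube at (3, 3) partially overlaps it — only the 42.50 mm² overlap (of its 161.50 mm²) is removed, clipping the outline; the 6×12 cube at (7.5, 5) partially overlaps it — only the 2.75 mm² overlap (of its 72.00 mm²) is removed, clipping the outline — boundary = 78.00 mm. Overall, the cross-section is a single solid region. Total boundary length (outer) = 78.00 mm.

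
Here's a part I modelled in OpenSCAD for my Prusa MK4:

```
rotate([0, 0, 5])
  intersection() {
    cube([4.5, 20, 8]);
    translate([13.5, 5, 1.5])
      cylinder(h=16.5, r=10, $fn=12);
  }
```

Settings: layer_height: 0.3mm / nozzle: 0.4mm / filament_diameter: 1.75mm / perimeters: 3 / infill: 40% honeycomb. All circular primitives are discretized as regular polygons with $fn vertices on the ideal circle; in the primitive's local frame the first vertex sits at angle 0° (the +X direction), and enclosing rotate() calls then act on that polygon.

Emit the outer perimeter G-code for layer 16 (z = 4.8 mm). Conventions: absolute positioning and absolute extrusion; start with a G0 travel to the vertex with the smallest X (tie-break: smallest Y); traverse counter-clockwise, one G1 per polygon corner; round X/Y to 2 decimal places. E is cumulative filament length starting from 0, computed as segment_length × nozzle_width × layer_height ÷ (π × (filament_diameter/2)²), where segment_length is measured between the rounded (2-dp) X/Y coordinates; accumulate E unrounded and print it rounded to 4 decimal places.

At z = 4.8 mm: the cube (footprint 4.5×20) is included at this height; the r=10 cylinder at (13.5, 5) gives a regular 12-gon of circumradius 10 (constant along its height); Taking the intersection: the r=10 cylinder at (13.5, 5) partially overlaps the 4.5×20 cube; clipping to the common part keeps 3.73 mm² — 1 connected region; (whole slice rotated 5° about Z — lengths, areas and connectivity unchanged). The outline is a single polygon with 3 vertices. Extrusion per mm of travel: 0.4 × 0.3 / (π × 0.875²) = 0.049890. Accumulating E over each segment gives final E = 0.7573.

G0 X3.05 Y5.29 Z4.80
G1 X4.37 Y1.66 E0.1927
G1 X3.72 Y9.09 E0.5648
G1 X3.05 Y5.29 E0.7573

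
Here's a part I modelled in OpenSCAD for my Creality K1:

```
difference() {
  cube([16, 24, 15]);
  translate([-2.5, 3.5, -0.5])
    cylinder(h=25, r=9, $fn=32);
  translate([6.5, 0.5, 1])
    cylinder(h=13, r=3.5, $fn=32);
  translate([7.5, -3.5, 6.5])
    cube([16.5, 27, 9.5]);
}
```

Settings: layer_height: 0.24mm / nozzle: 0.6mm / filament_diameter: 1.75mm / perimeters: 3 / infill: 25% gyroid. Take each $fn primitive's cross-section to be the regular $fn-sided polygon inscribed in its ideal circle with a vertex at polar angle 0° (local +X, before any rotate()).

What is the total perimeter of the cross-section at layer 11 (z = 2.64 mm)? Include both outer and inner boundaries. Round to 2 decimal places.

75.06 mm

At z = 2.64 mm: the 16×24 cube contributes its full rectangle (perimeter 80.00 mm); the r=9 cylinder at (-2.5, 3.5) contributes a regular 32-gon of circumradius 9 (perimeter = 2·32·9.000·sin(180°/32) = 56.46 mm); the r=3.5 cylinder at (6.5, 0.5) contributes a regular 32-gon of circumradius 3.5 (perimeter = 2·32·3.500·sin(180°/32) = 21.96 mm); the cube at (7.5, -3.5) does not reach this height (z outside [6.5, 16]); Subtracting the remaining from the first: starting from the 16×24 cube, the r=9 cylinder at (-2.5, 3.5) partially overlaps it — only the 62.91 mm² overlap (of its 252.84 mm²) is removed, clipping the outline; the r=3.5 cylinder at (6.5, 0.5) partially overlaps it — only the 12.22 mm² overlap (of its 38.24 mm²) is removed, clipping the outline — boundary = 75.06 mm. Overall, the cross-section is a single solid region. Total boundary length (outer) = 75.06 mm.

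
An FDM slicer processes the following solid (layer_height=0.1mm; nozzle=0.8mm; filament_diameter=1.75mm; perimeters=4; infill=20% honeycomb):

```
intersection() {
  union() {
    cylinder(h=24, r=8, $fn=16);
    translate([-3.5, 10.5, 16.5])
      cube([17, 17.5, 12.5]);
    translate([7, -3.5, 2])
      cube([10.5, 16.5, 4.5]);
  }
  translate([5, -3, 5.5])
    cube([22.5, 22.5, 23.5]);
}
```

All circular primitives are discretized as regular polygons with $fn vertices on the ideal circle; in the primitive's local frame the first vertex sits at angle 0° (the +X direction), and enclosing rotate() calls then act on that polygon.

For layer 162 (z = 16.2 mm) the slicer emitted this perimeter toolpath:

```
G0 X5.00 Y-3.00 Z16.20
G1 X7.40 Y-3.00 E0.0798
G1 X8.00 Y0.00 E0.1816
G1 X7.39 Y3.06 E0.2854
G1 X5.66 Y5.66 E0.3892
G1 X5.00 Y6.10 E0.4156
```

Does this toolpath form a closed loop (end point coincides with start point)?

no

Start point (G0): (5.00, -3.00). End point (last G1): the path does not return to the start — open.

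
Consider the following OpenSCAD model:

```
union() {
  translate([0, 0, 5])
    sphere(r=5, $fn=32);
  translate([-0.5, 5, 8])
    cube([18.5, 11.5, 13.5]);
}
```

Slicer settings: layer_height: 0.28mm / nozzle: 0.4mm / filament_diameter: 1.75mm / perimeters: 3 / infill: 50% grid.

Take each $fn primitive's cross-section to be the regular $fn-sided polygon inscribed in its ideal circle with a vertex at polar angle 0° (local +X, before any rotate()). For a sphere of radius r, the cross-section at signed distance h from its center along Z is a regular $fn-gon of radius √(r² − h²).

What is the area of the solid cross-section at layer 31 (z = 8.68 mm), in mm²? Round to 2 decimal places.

248.51 mm²

At z = 8.68 mm: the r=5 sphere contributes a regular 32-gon of circumradius √(5²−3.68²) = 3.385 (area = (32/2)·3.385²·sin(360°/32) = 35.76 mm²); the cube at (-0.5, 5) (footprint 18.5×11.5) is included at this height (area 212.75 mm²); Merging all regions: the 2 present regions are separate (no shared area or edge), so areas and boundary lengths simply add and each stays a separate island — area = 248.51 mm². Overall, the cross-section has 2 separate islands. Net area = 248.51 mm².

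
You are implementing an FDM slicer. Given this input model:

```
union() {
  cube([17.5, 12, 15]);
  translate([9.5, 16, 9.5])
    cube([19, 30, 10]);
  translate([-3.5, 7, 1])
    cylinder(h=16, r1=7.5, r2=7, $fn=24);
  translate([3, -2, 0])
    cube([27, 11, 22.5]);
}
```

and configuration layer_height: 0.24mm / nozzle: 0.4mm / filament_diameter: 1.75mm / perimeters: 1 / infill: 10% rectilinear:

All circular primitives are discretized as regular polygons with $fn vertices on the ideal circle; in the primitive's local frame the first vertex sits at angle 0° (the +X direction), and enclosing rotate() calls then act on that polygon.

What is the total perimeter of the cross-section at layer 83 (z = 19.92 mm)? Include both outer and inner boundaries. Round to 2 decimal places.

At z = 19.92 mm: the cube is absent (z outside [0, 15]); the cube at (9.5, 16) does not reach this height (z outside [9.5, 19.5]); the cone at (-3.5, 7) is not intersected at this z (z outside [1, 17]); the 27×11 cube at (3, -2) contributes its full rectangle (perimeter 76.00 mm); Merging all regions: only the 27×11 cube at (3, -2) is present, so the union is just that shape — boundary = 76.00 mm. Overall, the cross-section is a single solid region. Total boundary length (outer) = 76.00 mm.

76.00 mm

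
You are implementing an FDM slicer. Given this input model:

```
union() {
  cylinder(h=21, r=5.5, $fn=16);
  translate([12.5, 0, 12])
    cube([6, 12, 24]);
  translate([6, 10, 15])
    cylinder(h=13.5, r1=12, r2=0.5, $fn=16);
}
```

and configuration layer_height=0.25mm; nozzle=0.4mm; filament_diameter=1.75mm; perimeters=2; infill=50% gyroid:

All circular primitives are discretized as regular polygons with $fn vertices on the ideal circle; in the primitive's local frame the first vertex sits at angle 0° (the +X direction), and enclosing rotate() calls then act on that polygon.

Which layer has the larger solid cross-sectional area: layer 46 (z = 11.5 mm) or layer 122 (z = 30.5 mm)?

layer 46 (z = 11.5 mm)

Layer 46 (z = 11.5): the r=5.5 cylinder gives a regular 16-gon of circumradius 5.5 (constant along its height) (area = (16/2)·5.500²·sin(360°/16) = 92.61 mm²); the cube at (12.5, 0) does not reach this height (z outside [12, 36]); the cone at (6, 10) is absent (z outside [15, 28.5]); Taking the union: only the r=5.5 cylinder is present, so the union is just that shape — area = 92.61 mm². So its area = 92.61 mm². Layer 122 (z = 30.5): the cylinder does not reach this height (z outside [0, 21]); the cube at (12.5, 0) is present — its section is the full 6×12 rectangle (area 72.00 mm²); the cone at (6, 10) is not intersected at this z (z outside [15, 28.5]); Combining (union): only the 6×12 cube at (12.5, 0) is present, so the union is just that shape — area = 72.00 mm². So its area = 72.00 mm². Layer 46 is larger (92.61 vs 72.00 mm²).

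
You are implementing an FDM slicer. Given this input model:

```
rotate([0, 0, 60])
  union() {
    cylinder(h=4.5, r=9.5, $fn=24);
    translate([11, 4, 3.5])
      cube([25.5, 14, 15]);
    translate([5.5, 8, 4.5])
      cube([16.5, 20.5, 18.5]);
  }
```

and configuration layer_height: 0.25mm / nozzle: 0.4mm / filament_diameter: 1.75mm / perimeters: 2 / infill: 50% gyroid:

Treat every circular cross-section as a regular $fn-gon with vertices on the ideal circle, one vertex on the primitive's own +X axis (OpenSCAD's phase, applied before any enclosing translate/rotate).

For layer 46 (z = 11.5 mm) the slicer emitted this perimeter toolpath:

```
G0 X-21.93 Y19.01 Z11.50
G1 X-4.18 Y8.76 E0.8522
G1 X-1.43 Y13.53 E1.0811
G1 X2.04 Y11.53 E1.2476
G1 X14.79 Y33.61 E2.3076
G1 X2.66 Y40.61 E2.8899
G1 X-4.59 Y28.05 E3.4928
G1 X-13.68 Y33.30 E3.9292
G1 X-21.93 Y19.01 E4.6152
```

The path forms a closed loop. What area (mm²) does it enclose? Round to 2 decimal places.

Apply the shoelace formula to the sequence of (X, Y) vertices; enclosed area = 585.30 mm².

585.30 mm²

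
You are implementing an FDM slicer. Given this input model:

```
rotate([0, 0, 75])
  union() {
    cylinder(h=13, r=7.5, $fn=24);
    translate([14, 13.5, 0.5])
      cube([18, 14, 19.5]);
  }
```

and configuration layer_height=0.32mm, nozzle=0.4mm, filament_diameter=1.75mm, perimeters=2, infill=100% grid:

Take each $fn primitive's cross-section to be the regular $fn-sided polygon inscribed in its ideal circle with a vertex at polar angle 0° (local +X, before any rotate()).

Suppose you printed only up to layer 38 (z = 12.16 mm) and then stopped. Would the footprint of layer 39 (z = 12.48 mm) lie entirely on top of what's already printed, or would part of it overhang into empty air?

Compare the two slices. At z = 12.16: the cylinder: section is a regular 24-gon, circumradius r=7.5 (area = (24/2)·7.500²·sin(360°/24) = 174.70 mm²); the cube at (14, 13.5) is present — its section is the full 18×14 rectangle (area 252.00 mm²); Taking the union: the 2 present regions are separate (no shared area or edge), so areas and boundary lengths simply add and each stays a separate island — area = 426.70 mm²; (rotated 75° about Z; rotation is an isometry so areas/perimeters/island counts are preserved). At z = 12.48: the cylinder: section is a regular 24-gon, circumradius r=7.5 (area = (24/2)·7.500²·sin(360°/24) = 174.70 mm²); the cube at (14, 13.5) is present — its section is the full 18×14 rectangle (area 252.00 mm²); Combining (union): the 2 present regions are separate (no shared area or edge), so areas and boundary lengths simply add and each stays a separate island — area = 426.70 mm²; (whole slice rotated 75° about Z — lengths, areas and connectivity unchanged). Checking containment: the cross-section at z = 12.48 is a subset of the cross-section at z = 12.16.

entirely on top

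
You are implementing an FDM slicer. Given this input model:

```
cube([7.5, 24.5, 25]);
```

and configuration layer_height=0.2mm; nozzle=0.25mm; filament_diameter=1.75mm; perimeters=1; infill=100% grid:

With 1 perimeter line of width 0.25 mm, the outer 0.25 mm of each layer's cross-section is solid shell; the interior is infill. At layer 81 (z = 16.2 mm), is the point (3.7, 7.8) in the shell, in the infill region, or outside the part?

infill

At z = 16.2 mm: the cube (footprint 7.5×24.5) is included at this height. Overall, the cross-section is a single solid region. The nearest boundary edge runs (0.00, 24.50)→(0.00, 0.00); distance from the point to it = 3.70 mm. The point is inside the cross-section and 3.70 mm from the nearest boundary — more than the 0.25 mm shell width (1 × 0.25), so it's in the infill interior.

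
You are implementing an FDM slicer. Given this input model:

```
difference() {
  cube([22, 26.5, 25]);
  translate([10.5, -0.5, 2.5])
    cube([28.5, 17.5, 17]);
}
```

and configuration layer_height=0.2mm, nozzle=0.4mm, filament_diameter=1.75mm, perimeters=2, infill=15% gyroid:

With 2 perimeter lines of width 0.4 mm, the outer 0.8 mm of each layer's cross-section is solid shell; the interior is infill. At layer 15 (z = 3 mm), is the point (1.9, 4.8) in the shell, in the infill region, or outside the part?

infill

At z = 3 mm: the cube is present — its section is the full 22×26.5 rectangle; the cube at (10.5, -0.5) is present — its section is the full 28.5×17.5 rectangle; Subtracting the remaining from the first: starting from the 22×26.5 cube, the 28.5×17.5 cube at (10.5, -0.5) partially overlaps it — only the 195.50 mm² overlap (of its 498.75 mm²) is removed, clipping the outline — 1 connected region. Overall, the cross-section is a single solid region. The nearest boundary edge runs (0.00, 0.00)→(0.00, 26.50); distance from the point to it = 1.90 mm. The point is inside the cross-section and 1.90 mm from the nearest boundary — more than the 0.8 mm shell width (2 × 0.4), so it's in the infill interior.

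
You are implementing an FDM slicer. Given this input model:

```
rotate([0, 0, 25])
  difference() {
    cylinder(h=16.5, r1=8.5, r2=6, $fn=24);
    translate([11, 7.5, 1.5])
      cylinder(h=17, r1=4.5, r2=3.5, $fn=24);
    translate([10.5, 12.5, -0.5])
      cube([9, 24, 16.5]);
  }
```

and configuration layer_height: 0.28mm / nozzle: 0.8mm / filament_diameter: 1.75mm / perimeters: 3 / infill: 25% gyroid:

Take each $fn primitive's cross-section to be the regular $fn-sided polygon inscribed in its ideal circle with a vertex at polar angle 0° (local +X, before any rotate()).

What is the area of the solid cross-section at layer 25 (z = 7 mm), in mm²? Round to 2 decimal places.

At z = 7 mm: the cone (r1=8.5→r2=6) has section circumradius 7.439 here — a regular 24-gon (area = (24/2)·7.439²·sin(360°/24) = 171.89 mm²); the cone at (11, 7.5): at t=0.324 of its height the radius interpolates to r₁+(r₂−r₁)t = 4.176, giving a regular 24-gon of that circumradius (area = (24/2)·4.176²·sin(360°/24) = 54.17 mm²); the 9×24 cube at (10.5, 12.5) contributes its full rectangle (area 216.00 mm²); After the difference (first − rest): starting from the cone (171.89 mm²), the cone at (11, 7.5) misses the remaining region (no effect); the 9×24 cube at (10.5, 12.5) misses the remaining region (no effect) — area = 171.89 mm²; (rotated 25° about Z; rotation is an isometry so areas/perimeters/island counts are preserved). Overall, the cross-section is a single solid region. Net area = 171.89 mm².

171.89 mm²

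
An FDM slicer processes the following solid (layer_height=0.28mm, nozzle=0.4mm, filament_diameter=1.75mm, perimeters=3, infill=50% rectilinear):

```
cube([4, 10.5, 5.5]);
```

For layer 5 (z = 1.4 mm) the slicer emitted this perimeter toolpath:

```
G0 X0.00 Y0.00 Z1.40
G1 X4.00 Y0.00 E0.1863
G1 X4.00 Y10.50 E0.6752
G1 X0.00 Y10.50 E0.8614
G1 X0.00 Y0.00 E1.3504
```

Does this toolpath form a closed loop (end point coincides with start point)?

Start point (G0): (0.00, 0.00). End point (last G1): the path returns to the start — closed.

yes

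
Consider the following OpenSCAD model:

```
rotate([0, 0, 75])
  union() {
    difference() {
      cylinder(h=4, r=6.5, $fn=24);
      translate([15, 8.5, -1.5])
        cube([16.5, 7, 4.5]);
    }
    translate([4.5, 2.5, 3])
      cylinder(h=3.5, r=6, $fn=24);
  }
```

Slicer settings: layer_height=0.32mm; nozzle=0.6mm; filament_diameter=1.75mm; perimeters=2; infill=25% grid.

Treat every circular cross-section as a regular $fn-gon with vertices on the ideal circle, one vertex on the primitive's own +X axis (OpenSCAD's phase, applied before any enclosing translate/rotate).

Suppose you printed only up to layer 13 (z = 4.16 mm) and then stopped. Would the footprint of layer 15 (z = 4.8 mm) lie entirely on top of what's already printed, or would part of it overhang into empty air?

entirely on top

Compare the two slices. At z = 4.16: the cylinder is absent (z outside [0, 4]); the cube at (15, 8.5) is absent (z outside [-1.5, 3]); After the difference (first − rest): the first operand is absent here, so nothing remains; the r=6 cylinder at (4.5, 2.5) contributes a regular 24-gon of circumradius 6 (area = (24/2)·6.000²·sin(360°/24) = 111.81 mm²); Merging all regions: only the r=6 cylinder at (4.5, 2.5) is present, so the union is just that shape — area = 111.81 mm²; (rotated 75° about Z; rotation is an isometry so areas/perimeters/island counts are preserved). At z = 4.8: the cylinder does not reach this height (z outside [0, 4]); the cube at (15, 8.5) does not reach this height (z outside [-1.5, 3]); Taking the first minus the rest: the first operand is absent here, so nothing remains; the cylinder at (4.5, 2.5): section is a regular 24-gon, circumradius r=6 (area = (24/2)·6.000²·sin(360°/24) = 111.81 mm²); Combining (union): only the r=6 cylinder at (4.5, 2.5) is present, so the union is just that shape — area = 111.81 mm²; (whole slice rotated 75° about Z — lengths, areas and connectivity unchanged). Checking containment: the cross-section at z = 4.8 is a subset of the cross-section at z = 4.16.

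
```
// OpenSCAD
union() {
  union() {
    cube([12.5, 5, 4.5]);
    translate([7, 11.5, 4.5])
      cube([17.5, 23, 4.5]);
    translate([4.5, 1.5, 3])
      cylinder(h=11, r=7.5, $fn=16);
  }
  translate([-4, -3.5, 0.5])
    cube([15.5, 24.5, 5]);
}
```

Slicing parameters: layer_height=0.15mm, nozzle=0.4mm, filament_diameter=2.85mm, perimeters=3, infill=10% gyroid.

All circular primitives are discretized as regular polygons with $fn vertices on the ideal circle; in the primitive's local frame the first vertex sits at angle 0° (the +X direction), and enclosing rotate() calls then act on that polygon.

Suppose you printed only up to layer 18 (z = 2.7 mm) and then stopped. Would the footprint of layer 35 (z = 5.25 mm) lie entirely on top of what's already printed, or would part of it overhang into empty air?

Compare the two slices. At z = 2.7: the 12.5×5 cube contributes its full rectangle (area 62.50 mm²); the cube at (7, 11.5) does not reach this height (z outside [4.5, 9]); the cylinder at (4.5, 1.5) is absent (z outside [3, 14]); Combining (union): only the 12.5×5 cube is present, so the union is just that shape — area = 62.50 mm²; the 15.5×24.5 cube at (-4, -3.5) contributes its full rectangle (area 379.75 mm²); Combining (union): the regions partially overlap — summed areas 442.25 mm² minus the doubly-counted overlap 57.50 mm² gives 384.75 mm² — area = 384.75 mm². At z = 5.25: the cube is not intersected at this z (z outside [0, 4.5]); the cube at (7, 11.5) (footprint 17.5×23) is included at this height (area 402.50 mm²); the r=7.5 cylinder at (4.5, 1.5) contributes a regular 16-gon of circumradius 7.5 (area = (16/2)·7.500²·sin(360°/16) = 172.21 mm²); Merging all regions: the 2 present regions are separate (no shared area or edge), so areas and boundary lengths simply add and each stays a separate island — area = 574.71 mm²; the cube at (-4, -3.5) (footprint 15.5×24.5) is included at this height (area 379.75 mm²); Taking the union: the regions partially overlap — summed areas 954.46 mm² minus the doubly-counted overlap 195.50 mm² gives 758.96 mm² — area = 758.96 mm². Checking containment: at z = 5.25 the cross-section extends beyond the z = 2.7 cross-section by about 378.06 mm².

part overhangs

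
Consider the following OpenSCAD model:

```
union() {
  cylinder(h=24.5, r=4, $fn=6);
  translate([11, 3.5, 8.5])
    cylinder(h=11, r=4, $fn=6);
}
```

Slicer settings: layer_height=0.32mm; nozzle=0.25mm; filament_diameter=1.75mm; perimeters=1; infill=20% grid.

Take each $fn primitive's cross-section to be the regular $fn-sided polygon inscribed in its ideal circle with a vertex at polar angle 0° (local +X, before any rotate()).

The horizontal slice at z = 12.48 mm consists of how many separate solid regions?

2

At z = 12.48 mm: the r=4 cylinder gives a regular 6-gon of circumradius 4 (constant along its height); the cylinder at (11, 3.5): section is a regular 6-gon, circumradius r=4; Combining (union): the 2 present regions are separate (no shared area or edge), so areas and boundary lengths simply add and each stays a separate island — 2 connected regions. The result has 2 disconnected regions.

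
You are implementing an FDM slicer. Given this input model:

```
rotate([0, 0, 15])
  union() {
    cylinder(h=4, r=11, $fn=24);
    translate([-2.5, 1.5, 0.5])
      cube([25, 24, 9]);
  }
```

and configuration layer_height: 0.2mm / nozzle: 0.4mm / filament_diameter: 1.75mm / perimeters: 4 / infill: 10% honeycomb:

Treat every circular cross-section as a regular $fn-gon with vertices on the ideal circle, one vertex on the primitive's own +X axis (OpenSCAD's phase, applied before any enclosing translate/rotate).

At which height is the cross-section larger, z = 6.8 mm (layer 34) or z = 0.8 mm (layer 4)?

Layer 34 (z = 6.8): the cylinder is not intersected at this z (z outside [0, 4]); the 25×24 cube at (-2.5, 1.5) contributes its full rectangle (area 600.00 mm²); Combining (union): only the 25×24 cube at (-2.5, 1.5) is present, so the union is just that shape — area = 600.00 mm²; (whole slice rotated 15° about Z — lengths, areas and connectivity unchanged). So its area = 600.00 mm². Layer 4 (z = 0.8): the r=11 cylinder contributes a regular 24-gon of circumradius 11 (area = (24/2)·11.000²·sin(360°/24) = 375.81 mm²); the cube at (-2.5, 1.5) (footprint 25×24) is included at this height (area 600.00 mm²); Combining (union): the regions partially overlap — summed areas 975.81 mm² minus the doubly-counted overlap 100.94 mm² gives 874.87 mm² — area = 874.87 mm²; (rotated 15° about Z; rotation is an isometry so areas/perimeters/island counts are preserved). So its area = 874.87 mm². Layer 4 is larger (874.87 vs 600.00 mm²).

layer 4 (z = 0.8 mm)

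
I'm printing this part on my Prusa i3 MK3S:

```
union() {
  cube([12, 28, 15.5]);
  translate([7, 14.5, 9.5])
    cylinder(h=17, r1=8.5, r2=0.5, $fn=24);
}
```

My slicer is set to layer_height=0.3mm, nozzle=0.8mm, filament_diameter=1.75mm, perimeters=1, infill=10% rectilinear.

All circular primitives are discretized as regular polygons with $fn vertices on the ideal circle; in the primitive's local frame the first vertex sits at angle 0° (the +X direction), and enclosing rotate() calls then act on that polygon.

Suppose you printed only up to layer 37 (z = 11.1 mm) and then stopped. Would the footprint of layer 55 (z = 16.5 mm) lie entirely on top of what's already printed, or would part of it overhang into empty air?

entirely on top

Compare the two slices. At z = 11.1: the cube is present — its section is the full 12×28 rectangle (area 336.00 mm²); the cone at (7, 14.5) contributes a regular 24-gon of circumradius 7.747 (interpolated between r1=8.5 and r2=0.5 at t=0.094) (area = (24/2)·7.747²·sin(360°/24) = 186.40 mm²); Taking the union: the regions partially overlap — summed areas 522.40 mm² minus the doubly-counted overlap 161.37 mm² gives 361.03 mm² — area = 361.03 mm². At z = 16.5: the cube does not reach this height (z outside [0, 15.5]); the cone at (7, 14.5) contributes a regular 24-gon of circumradius 5.206 (interpolated between r1=8.5 and r2=0.5 at t=0.412) (area = (24/2)·5.206²·sin(360°/24) = 84.17 mm²); Merging all regions: only the cone at (7, 14.5) is present, so the union is just that shape — area = 84.17 mm². Checking containment: the cross-section at z = 16.5 is a subset of the cross-section at z = 11.1.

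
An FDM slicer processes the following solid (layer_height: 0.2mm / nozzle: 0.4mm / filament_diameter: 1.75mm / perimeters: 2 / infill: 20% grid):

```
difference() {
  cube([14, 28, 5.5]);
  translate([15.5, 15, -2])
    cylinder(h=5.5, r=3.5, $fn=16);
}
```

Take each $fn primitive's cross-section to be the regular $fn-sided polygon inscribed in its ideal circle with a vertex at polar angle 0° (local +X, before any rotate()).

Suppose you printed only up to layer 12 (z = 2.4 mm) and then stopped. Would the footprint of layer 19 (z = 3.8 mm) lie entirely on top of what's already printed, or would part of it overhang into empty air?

Compare the two slices. At z = 2.4: the cube is present — its section is the full 14×28 rectangle (area 392.00 mm²); the r=3.5 cylinder at (15.5, 15) gives a regular 16-gon of circumradius 3.5 (constant along its height) (area = (16/2)·3.500²·sin(360°/16) = 37.50 mm²); After the difference (first − rest): starting from the 14×28 cube (392.00 mm²), the r=3.5 cylinder at (15.5, 15) partially overlaps it — only the 8.71 mm² overlap (of its 37.50 mm²) is removed, clipping the outline — area = 383.29 mm². At z = 3.8: the 14×28 cube contributes its full rectangle (area 392.00 mm²); the cylinder at (15.5, 15) is not intersected at this z (z outside [-2, 3.5]); Subtracting the remaining from the first: none of the subtracted shapes is present at this height, so the 14×28 cube is unchanged — area = 392.00 mm². Checking containment: at z = 3.8 the cross-section extends beyond the z = 2.4 cross-section by about 8.71 mm².

part overhangs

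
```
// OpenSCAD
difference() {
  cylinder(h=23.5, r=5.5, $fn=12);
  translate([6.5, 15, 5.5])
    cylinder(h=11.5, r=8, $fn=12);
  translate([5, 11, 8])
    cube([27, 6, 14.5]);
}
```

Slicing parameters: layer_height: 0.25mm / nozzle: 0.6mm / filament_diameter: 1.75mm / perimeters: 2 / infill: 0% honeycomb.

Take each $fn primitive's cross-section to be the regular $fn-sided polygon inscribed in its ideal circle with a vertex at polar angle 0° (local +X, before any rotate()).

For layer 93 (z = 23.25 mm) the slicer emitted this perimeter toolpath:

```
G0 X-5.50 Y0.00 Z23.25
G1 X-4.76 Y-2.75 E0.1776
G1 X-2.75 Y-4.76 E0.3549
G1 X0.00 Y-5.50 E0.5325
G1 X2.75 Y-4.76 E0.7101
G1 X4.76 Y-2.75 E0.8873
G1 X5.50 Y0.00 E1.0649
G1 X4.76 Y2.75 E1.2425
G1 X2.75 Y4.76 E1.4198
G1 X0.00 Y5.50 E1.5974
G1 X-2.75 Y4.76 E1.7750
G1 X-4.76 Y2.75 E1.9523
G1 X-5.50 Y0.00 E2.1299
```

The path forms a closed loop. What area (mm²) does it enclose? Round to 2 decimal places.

90.69 mm²

Apply the shoelace formula to the sequence of (X, Y) vertices; enclosed area = 90.69 mm².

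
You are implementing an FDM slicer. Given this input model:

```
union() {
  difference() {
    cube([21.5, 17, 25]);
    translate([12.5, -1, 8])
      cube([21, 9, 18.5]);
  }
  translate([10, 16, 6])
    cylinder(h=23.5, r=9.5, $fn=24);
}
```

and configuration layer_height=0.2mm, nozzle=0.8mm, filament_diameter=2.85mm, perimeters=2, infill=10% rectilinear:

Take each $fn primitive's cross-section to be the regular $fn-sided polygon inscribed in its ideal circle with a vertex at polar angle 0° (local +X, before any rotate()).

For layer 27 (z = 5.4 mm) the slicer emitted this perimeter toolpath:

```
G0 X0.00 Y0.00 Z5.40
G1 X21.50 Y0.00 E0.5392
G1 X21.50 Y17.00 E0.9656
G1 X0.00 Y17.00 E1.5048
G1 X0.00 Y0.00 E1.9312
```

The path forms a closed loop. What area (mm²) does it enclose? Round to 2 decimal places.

Apply the shoelace formula to the sequence of (X, Y) vertices; enclosed area = 365.50 mm².

365.50 mm²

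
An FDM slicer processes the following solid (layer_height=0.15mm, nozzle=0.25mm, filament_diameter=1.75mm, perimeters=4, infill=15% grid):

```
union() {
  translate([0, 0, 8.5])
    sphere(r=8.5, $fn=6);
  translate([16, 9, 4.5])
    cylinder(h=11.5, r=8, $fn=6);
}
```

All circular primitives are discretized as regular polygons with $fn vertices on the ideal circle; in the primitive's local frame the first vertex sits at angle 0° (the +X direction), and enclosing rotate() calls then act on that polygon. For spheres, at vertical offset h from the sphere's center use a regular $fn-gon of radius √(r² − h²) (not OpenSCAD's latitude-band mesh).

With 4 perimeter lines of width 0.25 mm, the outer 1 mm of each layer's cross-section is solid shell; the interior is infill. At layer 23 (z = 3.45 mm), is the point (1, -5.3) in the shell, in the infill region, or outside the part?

shell

At z = 3.45 mm: the r=8.5 sphere slices to a regular 6-gon of circumradius 6.837 (√(r²−h²) with h=5.05 from center); the cylinder at (16, 9) does not reach this height (z outside [4.5, 16]); Combining (union): only the r=8.5 sphere is present, so the union is just that shape — 1 connected region. Overall, the cross-section is a single solid region. The nearest boundary edge runs (-3.42, -5.92)→(3.42, -5.92); distance from the point to it = 0.62 mm. The point is inside the cross-section, 0.62 mm from the nearest boundary — within the 1 mm shell band (4 × 0.25).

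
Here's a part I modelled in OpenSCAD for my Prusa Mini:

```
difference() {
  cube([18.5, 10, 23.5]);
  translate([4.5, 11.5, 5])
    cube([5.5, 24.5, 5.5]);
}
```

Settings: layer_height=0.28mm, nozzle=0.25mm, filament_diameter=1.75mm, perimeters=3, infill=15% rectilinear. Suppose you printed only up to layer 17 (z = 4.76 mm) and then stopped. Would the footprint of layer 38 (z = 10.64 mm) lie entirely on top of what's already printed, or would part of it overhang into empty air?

Compare the two slices. At z = 4.76: the cube (footprint 18.5×10) is included at this height (area 185.00 mm²); the cube at (4.5, 11.5) does not reach this height (z outside [5, 10.5]); After the difference (first − rest): none of the subtracted shapes is present at this height, so the 18.5×10 cube is unchanged — area = 185.00 mm². At z = 10.64: the cube is present — its section is the full 18.5×10 rectangle (area 185.00 mm²); the cube at (4.5, 11.5) is absent (z outside [5, 10.5]); After the difference (first − rest): none of the subtracted shapes is present at this height, so the 18.5×10 cube is unchanged — area = 185.00 mm². Checking containment: the cross-section at z = 10.64 is a subset of the cross-section at z = 4.76.

entirely on top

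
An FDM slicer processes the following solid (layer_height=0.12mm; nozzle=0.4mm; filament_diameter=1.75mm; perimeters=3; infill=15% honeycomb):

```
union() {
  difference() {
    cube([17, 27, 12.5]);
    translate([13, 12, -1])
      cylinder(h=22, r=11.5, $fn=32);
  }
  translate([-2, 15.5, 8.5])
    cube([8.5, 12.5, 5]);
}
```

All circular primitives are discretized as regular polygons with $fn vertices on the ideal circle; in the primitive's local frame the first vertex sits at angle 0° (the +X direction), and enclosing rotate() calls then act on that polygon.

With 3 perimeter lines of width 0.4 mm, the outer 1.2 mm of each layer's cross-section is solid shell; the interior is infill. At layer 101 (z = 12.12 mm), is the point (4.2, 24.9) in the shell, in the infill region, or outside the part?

At z = 12.12 mm: the cube (footprint 17×27) is included at this height; the r=11.5 cylinder at (13, 12) gives a regular 32-gon of circumradius 11.5 (constant along its height); Subtracting the remaining from the first: starting from the 17×27 cube, the r=11.5 cylinder at (13, 12) partially overlaps it — only the 296.20 mm² overlap (of its 412.81 mm²) is removed, clipping the outline — 1 connected region; the cube at (-2, 15.5) (footprint 8.5×12.5) is included at this height; Taking the union: the regions partially overlap (shared area 58.58 mm²), so overlapping operands fuse into one piece — 1 connected region. Overall, the cross-section is a single solid region. The nearest boundary edge runs (-2.00, 28.00)→(6.50, 28.00); distance from the point to it = 3.10 mm. The point is inside the cross-section and 3.10 mm from the nearest boundary — more than the 1.2 mm shell width (3 × 0.4), so it's in the infill interior.

infill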